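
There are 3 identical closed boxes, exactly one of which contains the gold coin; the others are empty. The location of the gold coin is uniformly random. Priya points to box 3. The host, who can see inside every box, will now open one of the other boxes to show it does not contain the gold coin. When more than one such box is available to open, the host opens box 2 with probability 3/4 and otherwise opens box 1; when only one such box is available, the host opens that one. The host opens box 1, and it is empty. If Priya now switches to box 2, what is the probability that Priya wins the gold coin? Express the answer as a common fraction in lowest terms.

4/5

Apply Bayes' rule, conditioning on where the gold coin actually is.
If it is in box 1 (prior 1/3): the host opened box 1, so this case is ruled out; weight (1/3)·0 = 0.
If it is in box 2 (prior 1/3): only box 1 is available, probability 1; weight (1/3)·1 = 1/3.
If it is in box 3 (prior 1/3): box 2 is available but not opened, probability 1/4; weight (1/3)·(1/4) = 1/12.
The weights sum to 5/12.
So P(the gold coin in box 2 | the host opened box 1) = (1/3) / (5/12) = 4/5.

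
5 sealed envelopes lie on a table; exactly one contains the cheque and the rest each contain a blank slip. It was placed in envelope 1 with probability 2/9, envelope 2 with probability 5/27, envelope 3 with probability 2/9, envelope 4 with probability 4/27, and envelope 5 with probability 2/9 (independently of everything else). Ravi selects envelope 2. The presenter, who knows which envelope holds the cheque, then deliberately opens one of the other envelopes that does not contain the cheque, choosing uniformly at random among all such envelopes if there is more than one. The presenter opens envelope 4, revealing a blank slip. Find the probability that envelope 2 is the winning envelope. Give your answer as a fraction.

Condition on the true location of the cheque.
If it is in any of envelopes 1, 3, and 5 (prior 2/9 each): the presenter has 3 equally likely choices, so probability 1/3; weight (2/9)·(1/3) = 2/27 each.
If it is in envelope 2 (prior 5/27): the presenter has 4 equally likely choices, so probability 1/4; weight (5/27)·(1/4) = 5/108.
If it is in envelope 4 (prior 4/27): the presenter opened envelope 4, so this case is ruled out; weight (4/27)·0 = 0.
The weights sum to 29/108.
So P(the cheque in envelope 2 | the presenter opened envelope 4) = (5/108) / (29/108) = 5/29.

5/29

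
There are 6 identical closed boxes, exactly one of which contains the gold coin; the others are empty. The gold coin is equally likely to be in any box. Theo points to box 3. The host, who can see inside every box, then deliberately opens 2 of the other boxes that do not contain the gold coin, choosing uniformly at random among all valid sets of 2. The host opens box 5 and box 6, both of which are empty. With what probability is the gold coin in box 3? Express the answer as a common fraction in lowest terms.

1/6

Apply Bayes' rule, conditioning on where the gold coin actually is.
If it is in any of boxes 1, 2, and 4 (prior 1/6 each): the host has 6 equally likely choices, so probability 1/6; weight (1/6)·(1/6) = 1/36 each.
If it is in box 3 (prior 1/6): the host has 10 equally likely choices, so probability 1/10; weight (1/6)·(1/10) = 1/60.
If it is in either of boxes 5 and 6 (prior 1/6 each): that box was opened and seen not to hold the prize — ruled out; weight (1/6)·0 = 0 each.
The weights sum to 1/10.
So P(the gold coin in box 3 | the host opened box 5 and box 6) = (1/60) / (1/10) = 1/6.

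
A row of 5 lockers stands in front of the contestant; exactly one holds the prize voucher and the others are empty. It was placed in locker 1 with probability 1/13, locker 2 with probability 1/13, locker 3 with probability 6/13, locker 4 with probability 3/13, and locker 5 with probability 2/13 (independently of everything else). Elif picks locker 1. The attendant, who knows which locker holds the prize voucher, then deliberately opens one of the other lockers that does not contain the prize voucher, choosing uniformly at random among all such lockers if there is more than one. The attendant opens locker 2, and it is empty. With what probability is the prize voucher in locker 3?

Apply Bayes' rule, conditioning on where the prize voucher actually is.
If it is in locker 1 (prior 1/13): the attendant has 4 equally likely choices, so probability 1/4; weight (1/13)·(1/4) = 1/52.
If it is in locker 2 (prior 1/13): the attendant opened locker 2, so this case is ruled out; weight (1/13)·0 = 0.
If it is in locker 3 (prior 6/13): the attendant has 3 equally likely choices, so probability 1/3; weight (6/13)·(1/3) = 2/13.
If it is in locker 4 (prior 3/13): the attendant has 3 equally likely choices, so probability 1/3; weight (3/13)·(1/3) = 1/13.
If it is in locker 5 (prior 2/13): the attendant has 3 equally likely choices, so probability 1/3; weight (2/13)·(1/3) = 2/39.
The weights sum to 47/156.
So P(the prize voucher in locker 3 | the attendant opened locker 2) = (2/13) / (47/156) = 24/47.

24/47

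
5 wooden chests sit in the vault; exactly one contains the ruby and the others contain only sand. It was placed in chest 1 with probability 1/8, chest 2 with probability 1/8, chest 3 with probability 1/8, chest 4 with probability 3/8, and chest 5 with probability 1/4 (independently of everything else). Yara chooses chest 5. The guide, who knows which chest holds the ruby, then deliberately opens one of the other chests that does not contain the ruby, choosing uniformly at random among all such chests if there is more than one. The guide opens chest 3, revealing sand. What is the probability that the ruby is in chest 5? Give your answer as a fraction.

3/13

Condition on the true location of the ruby.
If it is in either of chests 1 and 2 (prior 1/8 each): the guide has 3 equally likely choices, so probability 1/3; weight (1/8)·(1/3) = 1/24 each.
If it is in chest 3 (prior 1/8): the guide opened chest 3, so this case is ruled out; weight (1/8)·0 = 0.
If it is in chest 4 (prior 3/8): the guide has 3 equally likely choices, so probability 1/3; weight (3/8)·(1/3) = 1/8.
If it is in chest 5 (prior 1/4): the guide has 4 equally likely choices, so probability 1/4; weight (1/4)·(1/4) = 1/16.
The weights sum to 13/48.
So P(the ruby in chest 5 | the guide opened chest 3) = (1/16) / (13/48) = 3/13.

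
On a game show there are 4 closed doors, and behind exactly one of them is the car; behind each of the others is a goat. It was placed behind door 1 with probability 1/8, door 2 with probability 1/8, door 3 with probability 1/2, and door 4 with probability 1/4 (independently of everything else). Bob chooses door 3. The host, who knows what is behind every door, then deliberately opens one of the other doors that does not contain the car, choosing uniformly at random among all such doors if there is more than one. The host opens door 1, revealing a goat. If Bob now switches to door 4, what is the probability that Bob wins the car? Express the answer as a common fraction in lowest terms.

Apply Bayes' rule, conditioning on where the car actually is.
If it is behind door 1 (prior 1/8): the host opened door 1, so this case is ruled out; weight (1/8)·0 = 0.
If it is behind door 2 (prior 1/8): the host has 2 equally likely choices, so probability 1/2; weight (1/8)·(1/2) = 1/16.
If it is behind door 3 (prior 1/2): the host has 3 equally likely choices, so probability 1/3; weight (1/2)·(1/3) = 1/6.
If it is behind door 4 (prior 1/4): the host has 2 equally likely choices, so probability 1/2; weight (1/4)·(1/2) = 1/8.
The weights sum to 17/48.
So P(the car behind door 4 | the host opened door 1) = (1/8) / (17/48) = 6/17.

6/17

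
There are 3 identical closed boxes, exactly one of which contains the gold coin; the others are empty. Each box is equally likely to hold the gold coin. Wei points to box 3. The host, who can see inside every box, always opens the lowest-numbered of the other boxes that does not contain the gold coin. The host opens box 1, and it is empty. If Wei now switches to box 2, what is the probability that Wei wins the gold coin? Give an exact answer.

1/2

Consider each possible location of the gold coin in turn.
If it is in box 1 (prior 1/3): the host opened box 1, so this case is ruled out; weight (1/3)·0 = 0.
If it is in either of boxes 2 and 3 (prior 1/3 each): box 1 is the lowest-numbered option available, probability 1; weight (1/3)·1 = 1/3 each.
The weights sum to 2/3.
So P(the gold coin in box 2 | the host opened box 1) = (1/3) / (2/3) = 1/2.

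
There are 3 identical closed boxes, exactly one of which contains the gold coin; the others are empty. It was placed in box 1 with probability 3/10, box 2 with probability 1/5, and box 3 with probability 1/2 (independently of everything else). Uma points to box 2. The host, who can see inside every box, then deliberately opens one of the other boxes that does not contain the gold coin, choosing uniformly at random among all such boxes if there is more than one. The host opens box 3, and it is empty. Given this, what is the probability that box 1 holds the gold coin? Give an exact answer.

3/4

Apply Bayes' rule, conditioning on where the gold coin actually is.
If it is in box 1 (prior 3/10): the host has no choice, probability 1; weight (3/10)·1 = 3/10.
If it is in box 2 (prior 1/5): the host has 2 equally likely choices, so probability 1/2; weight (1/5)·(1/2) = 1/10.
If it is in box 3 (prior 1/2): the host opened box 3, so this case is ruled out; weight (1/2)·0 = 0.
The weights sum to 2/5.
So P(the gold coin in box 1 | the host opened box 3) = (3/10) / (2/5) = 3/4.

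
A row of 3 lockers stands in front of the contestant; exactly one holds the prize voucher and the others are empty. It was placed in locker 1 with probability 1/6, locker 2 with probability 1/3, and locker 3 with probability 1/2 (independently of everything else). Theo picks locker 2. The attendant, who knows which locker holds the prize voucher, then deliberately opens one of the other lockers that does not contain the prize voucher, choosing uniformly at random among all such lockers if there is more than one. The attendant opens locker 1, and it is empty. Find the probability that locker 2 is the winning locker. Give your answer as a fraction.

Condition on the true location of the prize voucher.
If it is in locker 1 (prior 1/6): the attendant opened locker 1, so this case is ruled out; weight (1/6)·0 = 0.
If it is in locker 2 (prior 1/3): the attendant has 2 equally likely choices, so probability 1/2; weight (1/3)·(1/2) = 1/6.
If it is in locker 3 (prior 1/2): the attendant has no choice, probability 1; weight (1/2)·1 = 1/2.
The weights sum to 2/3.
So P(the prize voucher in locker 2 | the attendant opened locker 1) = (1/6) / (2/3) = 1/4.

1/4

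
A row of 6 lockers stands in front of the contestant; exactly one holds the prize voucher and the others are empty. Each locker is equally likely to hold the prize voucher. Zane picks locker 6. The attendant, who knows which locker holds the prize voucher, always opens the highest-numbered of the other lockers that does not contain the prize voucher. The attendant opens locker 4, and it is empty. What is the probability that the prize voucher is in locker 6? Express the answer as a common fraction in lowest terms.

0

Apply Bayes' rule, conditioning on where the prize voucher actually is.
If it is in any of lockers 1, 2, 3, and 6 (prior 1/6 each): the attendant would have opened locker 5 instead, probability 0; weight (1/6)·0 = 0 each.
If it is in locker 4 (prior 1/6): the attendant opened locker 4, so this case is ruled out; weight (1/6)·0 = 0.
If it is in locker 5 (prior 1/6): locker 4 is the highest-numbered option available, probability 1; weight (1/6)·1 = 1/6.
The weights sum to 1/6.
So P(the prize voucher in locker 6 | the attendant opened locker 4) = 0 / (1/6) = 0.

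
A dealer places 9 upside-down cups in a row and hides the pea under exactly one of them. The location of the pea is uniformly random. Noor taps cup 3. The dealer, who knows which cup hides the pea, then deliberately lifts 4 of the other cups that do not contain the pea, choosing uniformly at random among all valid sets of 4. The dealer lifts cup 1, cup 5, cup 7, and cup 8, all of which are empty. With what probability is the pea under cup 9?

Apply Bayes' rule, conditioning on where the pea actually is.
If it is under any of cups 1, 5, 7, and 8 (prior 1/9 each): that cup was opened and seen not to hold the prize — ruled out; weight (1/9)·0 = 0 each.
If it is under any of cups 2, 4, 6, and 9 (prior 1/9 each): the dealer has 35 equally likely choices, so probability 1/35; weight (1/9)·(1/35) = 1/315 each.
If it is under cup 3 (prior 1/9): the dealer has 70 equally likely choices, so probability 1/70; weight (1/9)·(1/70) = 1/630.
The weights sum to 1/70.
So P(the pea under cup 9 | the dealer opened cup 1, cup 5, cup 7, and cup 8) = (1/315) / (1/70) = 2/9.

2/9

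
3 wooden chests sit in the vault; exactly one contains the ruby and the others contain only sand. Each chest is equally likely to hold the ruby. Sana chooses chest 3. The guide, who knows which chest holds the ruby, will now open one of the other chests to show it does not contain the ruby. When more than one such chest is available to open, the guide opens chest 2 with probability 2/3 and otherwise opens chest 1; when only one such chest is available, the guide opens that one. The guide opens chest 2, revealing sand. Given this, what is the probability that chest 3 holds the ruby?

Condition on the true location of the ruby.
If it is in chest 1 (prior 1/3): only chest 2 is available, probability 1; weight (1/3)·1 = 1/3.
If it is in chest 2 (prior 1/3): the guide opened chest 2, so this case is ruled out; weight (1/3)·0 = 0.
If it is in chest 3 (prior 1/3): chest 2 is available, opened with probability 2/3; weight (1/3)·(2/3) = 2/9.
The weights sum to 5/9.
So P(the ruby in chest 3 | the guide opened chest 2) = (2/9) / (5/9) = 2/5.

2/5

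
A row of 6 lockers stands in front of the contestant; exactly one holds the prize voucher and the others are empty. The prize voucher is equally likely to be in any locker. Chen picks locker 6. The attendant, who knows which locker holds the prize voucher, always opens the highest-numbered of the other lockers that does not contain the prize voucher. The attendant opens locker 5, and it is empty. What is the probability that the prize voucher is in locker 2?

Apply Bayes' rule, conditioning on where the prize voucher actually is.
If it is in any of lockers 1, 2, 3, 4, and 6 (prior 1/6 each): locker 5 is the highest-numbered option available, probability 1; weight (1/6)·1 = 1/6 each.
If it is in locker 5 (prior 1/6): the attendant opened locker 5, so this case is ruled out; weight (1/6)·0 = 0.
The weights sum to 5/6.
So P(the prize voucher in locker 2 | the attendant opened locker 5) = (1/6) / (5/6) = 1/5.

1/5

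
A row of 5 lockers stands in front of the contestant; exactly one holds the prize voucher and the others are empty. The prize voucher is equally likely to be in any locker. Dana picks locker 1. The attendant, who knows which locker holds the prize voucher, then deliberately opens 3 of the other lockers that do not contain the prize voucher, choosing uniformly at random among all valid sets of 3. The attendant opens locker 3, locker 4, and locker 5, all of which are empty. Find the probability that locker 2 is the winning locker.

Condition on the true location of the prize voucher.
If it is in locker 1 (prior 1/5): the attendant has 4 equally likely choices, so probability 1/4; weight (1/5)·(1/4) = 1/20.
If it is in locker 2 (prior 1/5): the attendant has no choice, probability 1; weight (1/5)·1 = 1/5.
If it is in any of lockers 3, 4, and 5 (prior 1/5 each): that locker was opened and seen not to hold the prize — ruled out; weight (1/5)·0 = 0 each.
The weights sum to 1/4.
So P(the prize voucher in locker 2 | the attendant opened locker 3, locker 4, and locker 5) = (1/5) / (1/4) = 4/5.

4/5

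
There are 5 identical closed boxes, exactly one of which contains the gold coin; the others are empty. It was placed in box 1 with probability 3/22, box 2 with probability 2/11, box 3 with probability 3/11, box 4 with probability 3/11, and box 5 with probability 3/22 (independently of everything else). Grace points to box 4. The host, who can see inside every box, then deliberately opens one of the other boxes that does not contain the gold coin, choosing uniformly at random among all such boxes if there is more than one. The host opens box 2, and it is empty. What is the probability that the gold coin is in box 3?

Condition on the true location of the gold coin.
If it is in either of boxes 1 and 5 (prior 3/22 each): the host has 3 equally likely choices, so probability 1/3; weight (3/22)·(1/3) = 1/22 each.
If it is in box 2 (prior 2/11): the host opened box 2, so this case is ruled out; weight (2/11)·0 = 0.
If it is in box 3 (prior 3/11): the host has 3 equally likely choices, so probability 1/3; weight (3/11)·(1/3) = 1/11.
If it is in box 4 (prior 3/11): the host has 4 equally likely choices, so probability 1/4; weight (3/11)·(1/4) = 3/44.
The weights sum to 1/4.
So P(the gold coin in box 3 | the host opened box 2) = (1/11) / (1/4) = 4/11.

4/11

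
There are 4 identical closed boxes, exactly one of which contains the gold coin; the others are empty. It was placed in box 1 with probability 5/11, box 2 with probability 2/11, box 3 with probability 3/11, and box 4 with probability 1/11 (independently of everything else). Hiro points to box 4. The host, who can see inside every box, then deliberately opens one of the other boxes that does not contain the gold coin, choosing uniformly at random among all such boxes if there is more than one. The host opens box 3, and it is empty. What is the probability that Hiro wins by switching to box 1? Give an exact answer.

15/23

Consider each possible location of the gold coin in turn.
If it is in box 1 (prior 5/11): the host has 2 equally likely choices, so probability 1/2; weight (5/11)·(1/2) = 5/22.
If it is in box 2 (prior 2/11): the host has 2 equally likely choices, so probability 1/2; weight (2/11)·(1/2) = 1/11.
If it is in box 3 (prior 3/11): the host opened box 3, so this case is ruled out; weight (3/11)·0 = 0.
If it is in box 4 (prior 1/11): the host has 3 equally likely choices, so probability 1/3; weight (1/11)·(1/3) = 1/33.
The weights sum to 23/66.
So P(the gold coin in box 1 | the host opened box 3) = (5/22) / (23/66) = 15/23.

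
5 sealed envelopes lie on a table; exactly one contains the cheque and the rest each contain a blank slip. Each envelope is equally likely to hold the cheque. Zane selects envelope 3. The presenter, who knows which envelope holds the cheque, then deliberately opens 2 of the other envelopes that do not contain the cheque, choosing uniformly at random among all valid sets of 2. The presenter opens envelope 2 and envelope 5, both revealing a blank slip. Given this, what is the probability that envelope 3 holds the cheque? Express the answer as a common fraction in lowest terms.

1/5

Consider each possible location of the cheque in turn.
If it is in either of envelopes 1 and 4 (prior 1/5 each): the presenter has 3 equally likely choices, so probability 1/3; weight (1/5)·(1/3) = 1/15 each.
If it is in either of envelopes 2 and 5 (prior 1/5 each): that envelope was opened and seen not to hold the prize — ruled out; weight (1/5)·0 = 0 each.
If it is in envelope 3 (prior 1/5): the presenter has 6 equally likely choices, so probability 1/6; weight (1/5)·(1/6) = 1/30.
The weights sum to 1/6.
So P(the cheque in envelope 3 | the presenter opened envelope 2 and envelope 5) = (1/30) / (1/6) = 1/5.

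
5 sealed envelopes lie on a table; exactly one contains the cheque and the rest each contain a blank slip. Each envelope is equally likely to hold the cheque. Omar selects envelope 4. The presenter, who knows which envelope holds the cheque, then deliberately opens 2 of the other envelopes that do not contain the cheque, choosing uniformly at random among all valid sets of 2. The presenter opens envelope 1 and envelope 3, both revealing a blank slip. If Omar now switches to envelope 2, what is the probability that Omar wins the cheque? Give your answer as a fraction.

2/5

Condition on the true location of the cheque.
If it is in either of envelopes 1 and 3 (prior 1/5 each): that envelope was opened and seen not to hold the prize — ruled out; weight (1/5)·0 = 0 each.
If it is in either of envelopes 2 and 5 (prior 1/5 each): the presenter has 3 equally likely choices, so probability 1/3; weight (1/5)·(1/3) = 1/15 each.
If it is in envelope 4 (prior 1/5): the presenter has 6 equally likely choices, so probability 1/6; weight (1/5)·(1/6) = 1/30.
The weights sum to 1/6.
So P(the cheque in envelope 2 | the presenter opened envelope 1 and envelope 3) = (1/15) / (1/6) = 2/5.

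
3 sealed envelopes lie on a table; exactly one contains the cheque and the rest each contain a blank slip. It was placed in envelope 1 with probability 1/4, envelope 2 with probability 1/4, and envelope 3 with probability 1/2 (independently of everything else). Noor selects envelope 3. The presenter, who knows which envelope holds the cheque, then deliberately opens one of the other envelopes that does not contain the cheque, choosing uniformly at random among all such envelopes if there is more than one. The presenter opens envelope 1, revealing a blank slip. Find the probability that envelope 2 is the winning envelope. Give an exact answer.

Condition on the true location of the cheque.
If it is in envelope 1 (prior 1/4): the presenter opened envelope 1, so this case is ruled out; weight (1/4)·0 = 0.
If it is in envelope 2 (prior 1/4): the presenter has no choice, probability 1; weight (1/4)·1 = 1/4.
If it is in envelope 3 (prior 1/2): the presenter has 2 equally likely choices, so probability 1/2; weight (1/2)·(1/2) = 1/4.
The weights sum to 1/2.
So P(the cheque in envelope 2 | the presenter opened envelope 1) = (1/4) / (1/2) = 1/2.

1/2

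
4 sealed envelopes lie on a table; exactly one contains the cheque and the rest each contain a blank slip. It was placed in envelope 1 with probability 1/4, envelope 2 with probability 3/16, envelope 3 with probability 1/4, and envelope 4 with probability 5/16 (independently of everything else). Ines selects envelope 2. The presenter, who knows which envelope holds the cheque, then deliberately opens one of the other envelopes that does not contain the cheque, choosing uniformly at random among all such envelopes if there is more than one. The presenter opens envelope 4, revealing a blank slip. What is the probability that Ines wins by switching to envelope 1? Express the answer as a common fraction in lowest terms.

Condition on the true location of the cheque.
If it is in either of envelopes 1 and 3 (prior 1/4 each): the presenter has 2 equally likely choices, so probability 1/2; weight (1/4)·(1/2) = 1/8 each.
If it is in envelope 2 (prior 3/16): the presenter has 3 equally likely choices, so probability 1/3; weight (3/16)·(1/3) = 1/16.
If it is in envelope 4 (prior 5/16): the presenter opened envelope 4, so this case is ruled out; weight (5/16)·0 = 0.
The weights sum to 5/16.
So P(the cheque in envelope 1 | the presenter opened envelope 4) = (1/8) / (5/16) = 2/5.

2/5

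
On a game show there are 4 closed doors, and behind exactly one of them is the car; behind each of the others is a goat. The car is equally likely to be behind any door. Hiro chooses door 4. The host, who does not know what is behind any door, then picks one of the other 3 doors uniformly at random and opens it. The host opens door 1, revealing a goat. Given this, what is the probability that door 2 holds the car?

Because the host chose which door to open without knowing where the car is, the choice is independent of the prize location. Learning that door 1 does not hold the car simply rules out that one location and leaves the remaining 3 doors still equally likely by symmetry.
So P(the car behind door 2) = 1/3.

1/3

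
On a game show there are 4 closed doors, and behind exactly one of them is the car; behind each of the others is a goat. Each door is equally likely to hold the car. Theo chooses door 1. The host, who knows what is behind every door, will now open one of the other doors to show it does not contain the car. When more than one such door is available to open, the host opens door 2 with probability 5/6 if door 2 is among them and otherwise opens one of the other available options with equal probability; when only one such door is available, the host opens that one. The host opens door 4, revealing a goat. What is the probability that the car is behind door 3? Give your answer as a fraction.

Apply Bayes' rule, conditioning on where the car actually is.
If it is behind door 1 (prior 1/4): door 2 is available but not opened; door 4 gets probability (1 − 5/6)/2 = 1/12; weight (1/4)·(1/12) = 1/48.
If it is behind door 2 (prior 1/4): door 2 holds the prize so is unavailable; the host chooses uniformly among the 2 others, probability 1/2; weight (1/4)·(1/2) = 1/8.
If it is behind door 3 (prior 1/4): door 2 is available but not opened, probability 1/6; weight (1/4)·(1/6) = 1/24.
If it is behind door 4 (prior 1/4): the host opened door 4, so this case is ruled out; weight (1/4)·0 = 0.
The weights sum to 3/16.
So P(the car behind door 3 | the host opened door 4) = (1/24) / (3/16) = 2/9.

2/9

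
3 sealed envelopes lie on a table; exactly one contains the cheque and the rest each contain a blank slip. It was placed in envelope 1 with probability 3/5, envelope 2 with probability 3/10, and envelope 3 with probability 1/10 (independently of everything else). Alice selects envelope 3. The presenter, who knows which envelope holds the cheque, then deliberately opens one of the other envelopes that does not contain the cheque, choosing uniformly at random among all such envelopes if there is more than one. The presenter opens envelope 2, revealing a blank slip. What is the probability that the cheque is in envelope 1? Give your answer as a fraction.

Condition on the true location of the cheque.
If it is in envelope 1 (prior 3/5): the presenter has no choice, probability 1; weight (3/5)·1 = 3/5.
If it is in envelope 2 (prior 3/10): the presenter opened envelope 2, so this case is ruled out; weight (3/10)·0 = 0.
If it is in envelope 3 (prior 1/10): the presenter has 2 equally likely choices, so probability 1/2; weight (1/10)·(1/2) = 1/20.
The weights sum to 13/20.
So P(the cheque in envelope 1 | the presenter opened envelope 2) = (3/5) / (13/20) = 12/13.

12/13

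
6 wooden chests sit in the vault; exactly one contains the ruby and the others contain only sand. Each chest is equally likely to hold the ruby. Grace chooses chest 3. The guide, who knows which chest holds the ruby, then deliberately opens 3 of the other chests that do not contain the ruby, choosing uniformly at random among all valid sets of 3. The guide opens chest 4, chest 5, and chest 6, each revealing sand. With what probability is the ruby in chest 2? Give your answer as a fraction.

Apply Bayes' rule, conditioning on where the ruby actually is.
If it is in either of chests 1 and 2 (prior 1/6 each): the guide has 4 equally likely choices, so probability 1/4; weight (1/6)·(1/4) = 1/24 each.
If it is in chest 3 (prior 1/6): the guide has 10 equally likely choices, so probability 1/10; weight (1/6)·(1/10) = 1/60.
If it is in any of chests 4, 5, and 6 (prior 1/6 each): that chest was opened and seen not to hold the prize — ruled out; weight (1/6)·0 = 0 each.
The weights sum to 1/10.
So P(the ruby in chest 2 | the guide opened chest 4, chest 5, and chest 6) = (1/24) / (1/10) = 5/12.

5/12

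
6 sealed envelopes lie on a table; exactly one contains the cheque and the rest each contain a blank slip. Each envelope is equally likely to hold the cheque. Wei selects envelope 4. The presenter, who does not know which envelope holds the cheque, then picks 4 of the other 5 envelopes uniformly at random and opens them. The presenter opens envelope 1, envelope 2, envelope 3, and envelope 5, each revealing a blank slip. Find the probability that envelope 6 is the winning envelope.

1/2

Consider each possible location of the cheque in turn.
If it is in any of envelopes 1, 2, 3, and 5 (prior 1/6 each): that envelope was opened and seen not to hold the prize — ruled out; weight (1/6)·0 = 0 each.
If it is in either of envelopes 4 and 6 (prior 1/6 each): the presenter picks exactly this set with probability 1/5 regardless, and none is the prize; weight (1/6)·(1/5) = 1/30 each.
The weights sum to 1/15.
So P(the cheque in envelope 6 | the presenter opened envelope 1, envelope 2, envelope 3, and envelope 5) = (1/30) / (1/15) = 1/2.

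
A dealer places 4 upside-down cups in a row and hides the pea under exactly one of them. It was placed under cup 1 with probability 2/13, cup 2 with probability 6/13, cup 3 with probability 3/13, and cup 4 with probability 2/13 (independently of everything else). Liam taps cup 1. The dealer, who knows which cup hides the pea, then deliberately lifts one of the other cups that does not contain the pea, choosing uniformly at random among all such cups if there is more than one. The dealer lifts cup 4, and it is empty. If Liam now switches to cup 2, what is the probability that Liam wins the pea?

18/31

Consider each possible location of the pea in turn.
If it is under cup 1 (prior 2/13): the dealer has 3 equally likely choices, so probability 1/3; weight (2/13)·(1/3) = 2/39.
If it is under cup 2 (prior 6/13): the dealer has 2 equally likely choices, so probability 1/2; weight (6/13)·(1/2) = 3/13.
If it is under cup 3 (prior 3/13): the dealer has 2 equally likely choices, so probability 1/2; weight (3/13)·(1/2) = 3/26.
If it is under cup 4 (prior 2/13): the dealer opened cup 4, so this case is ruled out; weight (2/13)·0 = 0.
The weights sum to 31/78.
So P(the pea under cup 2 | the dealer opened cup 4) = (3/13) / (31/78) = 18/31.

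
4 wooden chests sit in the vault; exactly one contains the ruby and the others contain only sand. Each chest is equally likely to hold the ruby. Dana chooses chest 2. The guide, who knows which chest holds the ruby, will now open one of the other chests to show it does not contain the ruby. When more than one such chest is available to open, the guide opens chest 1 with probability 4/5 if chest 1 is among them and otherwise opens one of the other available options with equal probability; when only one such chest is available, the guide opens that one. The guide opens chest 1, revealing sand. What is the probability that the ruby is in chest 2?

1/3

Condition on the true location of the ruby.
If it is in chest 1 (prior 1/4): the guide opened chest 1, so this case is ruled out; weight (1/4)·0 = 0.
If it is in any of chests 2, 3, and 4 (prior 1/4 each): chest 1 is available, opened with probability 4/5; weight (1/4)·(4/5) = 1/5 each.
The weights sum to 3/5.
So P(the ruby in chest 2 | the guide opened chest 1) = (1/5) / (3/5) = 1/3.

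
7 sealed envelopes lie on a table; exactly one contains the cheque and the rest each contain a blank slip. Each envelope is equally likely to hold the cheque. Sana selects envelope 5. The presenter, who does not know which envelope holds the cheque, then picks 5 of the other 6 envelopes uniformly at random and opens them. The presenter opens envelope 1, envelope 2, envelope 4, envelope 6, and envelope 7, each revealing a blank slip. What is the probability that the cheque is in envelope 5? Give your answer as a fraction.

1/2

Because the presenter chose which envelopes to open without knowing where the cheque is, the choice is independent of the prize location. Learning that none of the 5 opened envelopes holds the cheque simply rules out those 5 locations and leaves the remaining 2 envelopes still equally likely by symmetry.
So P(the cheque in envelope 5) = 1/2.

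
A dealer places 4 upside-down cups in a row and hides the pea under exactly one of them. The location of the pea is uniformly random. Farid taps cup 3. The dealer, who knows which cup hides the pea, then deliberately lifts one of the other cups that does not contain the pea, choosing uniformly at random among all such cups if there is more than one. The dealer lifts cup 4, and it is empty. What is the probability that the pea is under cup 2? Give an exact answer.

Consider each possible location of the pea in turn.
If it is under either of cups 1 and 2 (prior 1/4 each): the dealer has 2 equally likely choices, so probability 1/2; weight (1/4)·(1/2) = 1/8 each.
If it is under cup 3 (prior 1/4): the dealer has 3 equally likely choices, so probability 1/3; weight (1/4)·(1/3) = 1/12.
If it is under cup 4 (prior 1/4): the dealer opened cup 4, so this case is ruled out; weight (1/4)·0 = 0.
The weights sum to 1/3.
So P(the pea under cup 2 | the dealer opened cup 4) = (1/8) / (1/3) = 3/8.

3/8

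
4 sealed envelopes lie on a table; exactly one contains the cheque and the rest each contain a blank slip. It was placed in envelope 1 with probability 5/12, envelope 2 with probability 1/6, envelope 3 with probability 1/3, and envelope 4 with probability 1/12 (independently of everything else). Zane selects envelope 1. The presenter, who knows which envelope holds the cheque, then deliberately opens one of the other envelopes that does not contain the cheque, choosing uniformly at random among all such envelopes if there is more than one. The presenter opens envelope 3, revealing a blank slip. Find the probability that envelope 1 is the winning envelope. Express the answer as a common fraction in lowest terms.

Apply Bayes' rule, conditioning on where the cheque actually is.
If it is in envelope 1 (prior 5/12): the presenter has 3 equally likely choices, so probability 1/3; weight (5/12)·(1/3) = 5/36.
If it is in envelope 2 (prior 1/6): the presenter has 2 equally likely choices, so probability 1/2; weight (1/6)·(1/2) = 1/12.
If it is in envelope 3 (prior 1/3): the presenter opened envelope 3, so this case is ruled out; weight (1/3)·0 = 0.
If it is in envelope 4 (prior 1/12): the presenter has 2 equally likely choices, so probability 1/2; weight (1/12)·(1/2) = 1/24.
The weights sum to 19/72.
So P(the cheque in envelope 1 | the presenter opened envelope 3) = (5/36) / (19/72) = 10/19.

10/19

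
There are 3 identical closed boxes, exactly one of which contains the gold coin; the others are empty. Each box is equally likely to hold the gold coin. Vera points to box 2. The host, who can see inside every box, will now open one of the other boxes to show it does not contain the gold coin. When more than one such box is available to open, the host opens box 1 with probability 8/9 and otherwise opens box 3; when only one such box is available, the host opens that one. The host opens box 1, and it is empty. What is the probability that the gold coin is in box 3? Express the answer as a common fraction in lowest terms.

Condition on the true location of the gold coin.
If it is in box 1 (prior 1/3): the host opened box 1, so this case is ruled out; weight (1/3)·0 = 0.
If it is in box 2 (prior 1/3): box 1 is available, opened with probability 8/9; weight (1/3)·(8/9) = 8/27.
If it is in box 3 (prior 1/3): only box 1 is available, probability 1; weight (1/3)·1 = 1/3.
The weights sum to 17/27.
So P(the gold coin in box 3 | the host opened box 1) = (1/3) / (17/27) = 9/17.

9/17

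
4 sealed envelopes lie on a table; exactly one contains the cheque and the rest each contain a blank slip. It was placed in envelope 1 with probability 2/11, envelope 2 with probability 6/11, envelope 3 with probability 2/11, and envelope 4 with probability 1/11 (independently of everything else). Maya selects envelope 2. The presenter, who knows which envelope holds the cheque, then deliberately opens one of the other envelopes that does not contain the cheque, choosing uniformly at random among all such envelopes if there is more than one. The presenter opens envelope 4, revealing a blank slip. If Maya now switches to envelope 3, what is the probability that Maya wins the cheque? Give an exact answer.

1/4

Consider each possible location of the cheque in turn.
If it is in either of envelopes 1 and 3 (prior 2/11 each): the presenter has 2 equally likely choices, so probability 1/2; weight (2/11)·(1/2) = 1/11 each.
If it is in envelope 2 (prior 6/11): the presenter has 3 equally likely choices, so probability 1/3; weight (6/11)·(1/3) = 2/11.
If it is in envelope 4 (prior 1/11): the presenter opened envelope 4, so this case is ruled out; weight (1/11)·0 = 0.
The weights sum to 4/11.
So P(the cheque in envelope 3 | the presenter opened envelope 4) = (1/11) / (4/11) = 1/4.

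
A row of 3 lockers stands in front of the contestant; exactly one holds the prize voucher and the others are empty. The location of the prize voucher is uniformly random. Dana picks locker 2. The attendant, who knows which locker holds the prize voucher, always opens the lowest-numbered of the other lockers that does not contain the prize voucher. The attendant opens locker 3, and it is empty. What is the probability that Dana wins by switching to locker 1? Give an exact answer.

1

Consider each possible location of the prize voucher in turn.
If it is in locker 1 (prior 1/3): locker 3 is the lowest-numbered option available, probability 1; weight (1/3)·1 = 1/3.
If it is in locker 2 (prior 1/3): the attendant would have opened locker 1 instead, probability 0; weight (1/3)·0 = 0.
If it is in locker 3 (prior 1/3): the attendant opened locker 3, so this case is ruled out; weight (1/3)·0 = 0.
The weights sum to 1/3.
So P(the prize voucher in locker 1 | the attendant opened locker 3) = (1/3) / (1/3) = 1.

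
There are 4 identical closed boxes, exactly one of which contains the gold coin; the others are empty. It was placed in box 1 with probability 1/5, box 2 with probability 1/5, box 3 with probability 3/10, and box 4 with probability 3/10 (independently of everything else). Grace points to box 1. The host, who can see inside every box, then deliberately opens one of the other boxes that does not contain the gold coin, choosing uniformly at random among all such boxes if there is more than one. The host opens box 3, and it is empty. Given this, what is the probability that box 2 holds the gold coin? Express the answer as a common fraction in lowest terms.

Condition on the true location of the gold coin.
If it is in box 1 (prior 1/5): the host has 3 equally likely choices, so probability 1/3; weight (1/5)·(1/3) = 1/15.
If it is in box 2 (prior 1/5): the host has 2 equally likely choices, so probability 1/2; weight (1/5)·(1/2) = 1/10.
If it is in box 3 (prior 3/10): the host opened box 3, so this case is ruled out; weight (3/10)·0 = 0.
If it is in box 4 (prior 3/10): the host has 2 equally likely choices, so probability 1/2; weight (3/10)·(1/2) = 3/20.
The weights sum to 19/60.
So P(the gold coin in box 2 | the host opened box 3) = (1/10) / (19/60) = 6/19.

6/19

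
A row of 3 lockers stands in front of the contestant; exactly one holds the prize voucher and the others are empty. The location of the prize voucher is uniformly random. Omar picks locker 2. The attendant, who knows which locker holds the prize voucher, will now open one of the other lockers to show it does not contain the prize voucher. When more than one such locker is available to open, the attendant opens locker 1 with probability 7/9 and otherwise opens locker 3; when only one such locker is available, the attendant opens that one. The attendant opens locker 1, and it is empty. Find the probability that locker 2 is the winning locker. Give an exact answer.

Apply Bayes' rule, conditioning on where the prize voucher actually is.
If it is in locker 1 (prior 1/3): the attendant opened locker 1, so this case is ruled out; weight (1/3)·0 = 0.
If it is in locker 2 (prior 1/3): locker 1 is available, opened with probability 7/9; weight (1/3)·(7/9) = 7/27.
If it is in locker 3 (prior 1/3): only locker 1 is available, probability 1; weight (1/3)·1 = 1/3.
The weights sum to 16/27.
So P(the prize voucher in locker 2 | the attendant opened locker 1) = (7/27) / (16/27) = 7/16.

7/16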